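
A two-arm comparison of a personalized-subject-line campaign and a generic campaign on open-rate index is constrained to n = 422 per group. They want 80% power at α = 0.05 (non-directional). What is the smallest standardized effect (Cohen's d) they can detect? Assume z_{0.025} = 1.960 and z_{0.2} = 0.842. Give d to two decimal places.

d_min ≈ 0.19

For two independent groups of n = 422 each: d_min = (z_{α/2} + z_β)·√(2/n).
z-sum = 1.960 + 0.842 = 2.802.
d_min = 2.802 × √(2/422) = 2.802 × 0.0688 = 0.193.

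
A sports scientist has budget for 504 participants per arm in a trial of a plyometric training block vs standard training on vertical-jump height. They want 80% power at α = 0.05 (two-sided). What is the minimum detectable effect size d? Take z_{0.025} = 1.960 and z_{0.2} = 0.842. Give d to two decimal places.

d_min ≈ 0.18

For two independent groups of n = 504 each: d_min = (z_{α/2} + z_β)·√(2/n).
z-sum = 1.960 + 0.842 = 2.802.
d_min = 2.802 × √(2/504) = 2.802 × 0.0630 = 0.177.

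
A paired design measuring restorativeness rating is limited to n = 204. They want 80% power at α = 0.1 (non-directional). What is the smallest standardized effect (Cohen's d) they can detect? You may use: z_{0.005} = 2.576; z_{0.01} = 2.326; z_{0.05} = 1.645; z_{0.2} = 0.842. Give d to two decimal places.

For a single sample (or paired design) of n = 204: d_min = (z_{α/2} + z_β)/√n.
z-sum = 1.645 + 0.842 = 2.487.
d_min = 2.487 / √204 = 2.487 / 14.283 = 0.174.

d_min ≈ 0.17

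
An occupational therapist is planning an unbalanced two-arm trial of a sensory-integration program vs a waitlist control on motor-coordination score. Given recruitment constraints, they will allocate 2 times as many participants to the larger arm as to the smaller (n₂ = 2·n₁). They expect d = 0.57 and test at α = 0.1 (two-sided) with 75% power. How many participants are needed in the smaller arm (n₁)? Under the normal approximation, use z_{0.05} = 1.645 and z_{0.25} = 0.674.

With allocation ratio k = n₂/n₁ = 2, Var(x̄₁−x̄₂) = σ²(1/n₁ + 1/(k·n₁)) = σ²·(k+1)/(k·n₁).
So n₁ = (1 + 1/k)·((z_{α/2} + z_β)/d)² = 1.500 × (2.319/0.57)².
n₁ = 1.500 × 16.55 = 24.8.
Round up: n₁ = 25, giving n₂ = 2 × 25 = 50.

n₁ = 25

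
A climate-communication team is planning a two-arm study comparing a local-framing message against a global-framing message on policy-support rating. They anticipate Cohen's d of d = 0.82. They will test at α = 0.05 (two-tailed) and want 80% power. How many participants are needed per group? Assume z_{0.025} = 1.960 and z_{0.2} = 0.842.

n = 24 per group

For two independent groups with equal n: n = 2·((z_{α/2} + z_β) / d)².
z_{α/2} + z_β = 1.960 + 0.842 = 2.802.
n = 2 × (2.802 / 0.82)² = 2 × 3.417² = 2 × 11.68 = 23.4.
Round up to the next whole participant.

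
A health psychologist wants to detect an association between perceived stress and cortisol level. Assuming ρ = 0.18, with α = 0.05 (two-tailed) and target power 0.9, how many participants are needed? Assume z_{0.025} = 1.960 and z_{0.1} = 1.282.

Fisher's z: C = ½·ln((1+r)/(1−r)) = ½·ln(1.4390) = 0.1820.
n = ((z_{α/2} + z_β)/C)² + 3.
(1.960 + 1.282) / 0.1820 = 3.242 / 0.1820 = 17.813.
n = 17.813² + 3 = 317.31 + 3 = 320.3.
Round up.

n = 321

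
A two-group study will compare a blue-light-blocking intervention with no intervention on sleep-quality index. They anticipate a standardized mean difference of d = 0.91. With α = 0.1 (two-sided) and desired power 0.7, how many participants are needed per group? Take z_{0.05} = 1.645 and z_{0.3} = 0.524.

n = 12 per group

For two independent groups with equal n: n = 2·((z_{α/2} + z_β) / d)².
z_{α/2} + z_β = 1.645 + 0.524 = 2.169.
n = 2 × (2.169 / 0.91)² = 2 × 2.384² = 2 × 5.68 = 11.4.
Round up to the next whole participant.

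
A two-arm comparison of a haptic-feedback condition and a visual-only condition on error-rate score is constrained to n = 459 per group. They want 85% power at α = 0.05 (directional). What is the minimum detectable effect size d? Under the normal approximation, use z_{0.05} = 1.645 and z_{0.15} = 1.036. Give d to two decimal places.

For two independent groups of n = 459 each: d_min = (z_{α} + z_β)·√(2/n).
z-sum = 1.645 + 1.036 = 2.681.
d_min = 2.681 × √(2/459) = 2.681 × 0.0660 = 0.177.

d_min ≈ 0.18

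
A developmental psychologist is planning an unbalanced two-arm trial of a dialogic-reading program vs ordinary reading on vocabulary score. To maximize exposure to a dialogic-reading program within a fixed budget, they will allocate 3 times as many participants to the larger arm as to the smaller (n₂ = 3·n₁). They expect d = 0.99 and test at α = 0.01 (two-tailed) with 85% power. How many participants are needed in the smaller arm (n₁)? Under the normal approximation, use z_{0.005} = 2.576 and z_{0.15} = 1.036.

n₁ = 18

With allocation ratio k = n₂/n₁ = 3, Var(x̄₁−x̄₂) = σ²(1/n₁ + 1/(k·n₁)) = σ²·(k+1)/(k·n₁).
So n₁ = (1 + 1/k)·((z_{α/2} + z_β)/d)² = 1.333 × (3.612/0.99)².
n₁ = 1.333 × 13.31 = 17.7.
Round up: n₁ = 18, giving n₂ = 3 × 18 = 54.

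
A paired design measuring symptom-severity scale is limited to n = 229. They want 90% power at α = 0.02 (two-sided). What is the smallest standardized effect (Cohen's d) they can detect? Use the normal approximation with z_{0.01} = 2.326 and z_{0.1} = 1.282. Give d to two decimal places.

d_min ≈ 0.24

For a single sample (or paired design) of n = 229: d_min = (z_{α/2} + z_β)/√n.
z-sum = 2.326 + 1.282 = 3.608.
d_min = 3.608 / √229 = 3.608 / 15.133 = 0.238.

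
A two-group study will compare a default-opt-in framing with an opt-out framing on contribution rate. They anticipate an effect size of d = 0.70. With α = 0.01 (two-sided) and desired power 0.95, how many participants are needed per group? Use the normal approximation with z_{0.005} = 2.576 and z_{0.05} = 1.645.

n = 73 per group

For two independent groups with equal n: n = 2·((z_{α/2} + z_β) / d)².
z_{α/2} + z_β = 2.576 + 1.645 = 4.221.
n = 2 × (4.221 / 0.70)² = 2 × 6.030² = 2 × 36.36 = 72.7.
Round up to the next whole participant.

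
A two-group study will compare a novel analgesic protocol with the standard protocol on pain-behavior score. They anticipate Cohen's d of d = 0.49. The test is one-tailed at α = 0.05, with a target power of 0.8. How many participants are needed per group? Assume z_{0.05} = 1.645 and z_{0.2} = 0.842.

For two independent groups with equal n: n = 2·((z_{α} + z_β) / d)².
z_{α} + z_β = 1.645 + 0.842 = 2.487.
n = 2 × (2.487 / 0.49)² = 2 × 5.076² = 2 × 25.76 = 51.5.
Round up to the next whole participant.

n = 52 per group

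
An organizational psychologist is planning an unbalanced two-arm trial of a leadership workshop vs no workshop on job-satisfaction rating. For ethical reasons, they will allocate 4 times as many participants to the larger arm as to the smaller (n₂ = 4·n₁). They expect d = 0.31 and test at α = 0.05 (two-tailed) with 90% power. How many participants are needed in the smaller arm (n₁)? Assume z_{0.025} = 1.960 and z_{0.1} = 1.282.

n₁ = 137

With allocation ratio k = n₂/n₁ = 4, Var(x̄₁−x̄₂) = σ²(1/n₁ + 1/(k·n₁)) = σ²·(k+1)/(k·n₁).
So n₁ = (1 + 1/k)·((z_{α/2} + z_β)/d)² = 1.250 × (3.242/0.31)².
n₁ = 1.250 × 109.37 = 136.7.
Round up: n₁ = 137, giving n₂ = 4 × 137 = 548.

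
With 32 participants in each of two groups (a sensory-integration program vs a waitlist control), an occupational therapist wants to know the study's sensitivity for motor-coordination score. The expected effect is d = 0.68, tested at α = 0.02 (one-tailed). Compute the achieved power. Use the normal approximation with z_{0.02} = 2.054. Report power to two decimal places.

For two equal groups, power = Φ(d·√(n/2) − z_{α}).
d·√(n/2) = 0.68 × √(32/2) = 0.68 × 4.000 = 2.720.
z_β = 2.720 − 2.054 = 0.666.
Power = Φ(0.666) = 0.747.

power ≈ 0.75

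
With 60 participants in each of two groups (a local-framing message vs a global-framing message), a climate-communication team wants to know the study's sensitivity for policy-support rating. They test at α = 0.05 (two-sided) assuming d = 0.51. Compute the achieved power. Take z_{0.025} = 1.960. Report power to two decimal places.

For two equal groups, power = Φ(d·√(n/2) − z_{α/2}).
d·√(n/2) = 0.51 × √(60/2) = 0.51 × 5.477 = 2.793.
z_β = 2.793 − 1.960 = 0.833.
Power = Φ(0.833) = 0.798.

power ≈ 0.80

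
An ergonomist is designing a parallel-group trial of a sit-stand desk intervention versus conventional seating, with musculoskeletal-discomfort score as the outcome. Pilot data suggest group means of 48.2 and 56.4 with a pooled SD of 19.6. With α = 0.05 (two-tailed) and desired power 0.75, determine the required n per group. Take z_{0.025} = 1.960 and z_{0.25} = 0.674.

n = 80 per group

Cohen's d = |M₁ − M₂| / SD_pooled = |48.2 − 56.4| / 19.6 = 8.2 / 19.6 = 0.418.
For two independent groups with equal n: n = 2·((z_{α/2} + z_β) / d)².
z_{α/2} + z_β = 1.960 + 0.674 = 2.634.
n = 2 × (2.634 / 0.418)² = 2 × 6.301² = 2 × 39.71 = 79.4.
Round up to the next whole participant.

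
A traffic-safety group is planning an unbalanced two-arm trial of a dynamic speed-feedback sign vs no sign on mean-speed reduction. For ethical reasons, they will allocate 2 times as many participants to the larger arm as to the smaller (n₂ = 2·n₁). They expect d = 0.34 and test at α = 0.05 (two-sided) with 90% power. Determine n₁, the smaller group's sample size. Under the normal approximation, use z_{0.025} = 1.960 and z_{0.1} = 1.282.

With allocation ratio k = n₂/n₁ = 2, Var(x̄₁−x̄₂) = σ²(1/n₁ + 1/(k·n₁)) = σ²·(k+1)/(k·n₁).
So n₁ = (1 + 1/k)·((z_{α/2} + z_β)/d)² = 1.500 × (3.242/0.34)².
n₁ = 1.500 × 90.92 = 136.4.
Round up: n₁ = 137, giving n₂ = 2 × 137 = 274.

n₁ = 137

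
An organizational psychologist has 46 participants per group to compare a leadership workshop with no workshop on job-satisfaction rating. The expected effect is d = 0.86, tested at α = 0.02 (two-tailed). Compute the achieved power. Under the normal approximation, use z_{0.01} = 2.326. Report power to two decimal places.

power ≈ 0.96

For two equal groups, power = Φ(d·√(n/2) − z_{α/2}).
d·√(n/2) = 0.86 × √(46/2) = 0.86 × 4.796 = 4.124.
z_β = 4.124 − 2.326 = 1.798.
Power = Φ(1.798) = 0.964.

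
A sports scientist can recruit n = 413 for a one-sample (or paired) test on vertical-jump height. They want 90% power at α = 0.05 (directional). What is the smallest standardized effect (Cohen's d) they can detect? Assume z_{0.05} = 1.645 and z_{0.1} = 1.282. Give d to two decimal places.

d_min ≈ 0.14

For a single sample (or paired design) of n = 413: d_min = (z_{α} + z_β)/√n.
z-sum = 1.645 + 1.282 = 2.927.
d_min = 2.927 / √413 = 2.927 / 20.322 = 0.144.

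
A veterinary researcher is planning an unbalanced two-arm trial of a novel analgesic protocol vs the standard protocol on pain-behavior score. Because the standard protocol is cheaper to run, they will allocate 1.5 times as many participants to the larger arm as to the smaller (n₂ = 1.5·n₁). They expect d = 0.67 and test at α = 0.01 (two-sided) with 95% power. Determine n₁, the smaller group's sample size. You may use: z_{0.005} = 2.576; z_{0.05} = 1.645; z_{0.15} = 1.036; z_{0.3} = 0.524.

n₁ = 67

With allocation ratio k = n₂/n₁ = 1.5, Var(x̄₁−x̄₂) = σ²(1/n₁ + 1/(k·n₁)) = σ²·(k+1)/(k·n₁).
So n₁ = (1 + 1/k)·((z_{α/2} + z_β)/d)² = 1.667 × (4.221/0.67)².
n₁ = 1.667 × 39.69 = 66.2.
Round up: n₁ = 67, giving n₂ = ⌈1.5 × 67⌉ = ⌈100.5⌉ = 101.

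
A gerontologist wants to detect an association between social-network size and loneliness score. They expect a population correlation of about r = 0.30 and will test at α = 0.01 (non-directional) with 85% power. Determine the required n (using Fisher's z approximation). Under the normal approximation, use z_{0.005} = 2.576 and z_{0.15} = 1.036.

n = 140

Fisher's z: C = ½·ln((1+r)/(1−r)) = ½·ln(1.8571) = 0.3095.
n = ((z_{α/2} + z_β)/C)² + 3.
(2.576 + 1.036) / 0.3095 = 3.612 / 0.3095 = 11.670.
n = 11.670² + 3 = 136.20 + 3 = 139.2.
Round up.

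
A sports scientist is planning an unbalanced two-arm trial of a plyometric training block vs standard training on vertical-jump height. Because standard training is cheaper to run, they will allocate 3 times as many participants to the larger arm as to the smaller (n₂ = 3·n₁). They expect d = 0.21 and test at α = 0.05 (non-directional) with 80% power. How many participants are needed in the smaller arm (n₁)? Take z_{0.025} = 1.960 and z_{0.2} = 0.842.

With allocation ratio k = n₂/n₁ = 3, Var(x̄₁−x̄₂) = σ²(1/n₁ + 1/(k·n₁)) = σ²·(k+1)/(k·n₁).
So n₁ = (1 + 1/k)·((z_{α/2} + z_β)/d)² = 1.333 × (2.802/0.21)².
n₁ = 1.333 × 178.03 = 237.4.
Round up: n₁ = 238, giving n₂ = 3 × 238 = 714.

n₁ = 238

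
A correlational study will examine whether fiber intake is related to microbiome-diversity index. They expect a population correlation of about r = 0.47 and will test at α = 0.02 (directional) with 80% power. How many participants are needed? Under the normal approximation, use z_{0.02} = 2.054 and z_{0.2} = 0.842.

n = 36

Fisher's z: C = ½·ln((1+r)/(1−r)) = ½·ln(2.7736) = 0.5101.
n = ((z_{α} + z_β)/C)² + 3.
(2.054 + 0.842) / 0.5101 = 2.896 / 0.5101 = 5.677.
n = 5.677² + 3 = 32.23 + 3 = 35.2.
Round up.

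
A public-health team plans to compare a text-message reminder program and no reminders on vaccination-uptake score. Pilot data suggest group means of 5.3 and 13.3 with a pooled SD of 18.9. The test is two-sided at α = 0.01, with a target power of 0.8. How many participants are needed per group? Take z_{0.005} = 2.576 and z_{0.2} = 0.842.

n = 131 per group

Cohen's d = |M₁ − M₂| / SD_pooled = |5.3 − 13.3| / 18.9 = 8.0 / 18.9 = 0.423.
For two independent groups with equal n: n = 2·((z_{α/2} + z_β) / d)².
z_{α/2} + z_β = 2.576 + 0.842 = 3.418.
n = 2 × (3.418 / 0.423)² = 2 × 8.080² = 2 × 65.29 = 130.6.
Round up to the next whole participant.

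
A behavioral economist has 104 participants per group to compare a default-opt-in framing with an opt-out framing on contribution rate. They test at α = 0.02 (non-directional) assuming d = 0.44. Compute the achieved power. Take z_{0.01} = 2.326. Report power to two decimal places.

power ≈ 0.80

For two equal groups, power = Φ(d·√(n/2) − z_{α/2}).
d·√(n/2) = 0.44 × √(104/2) = 0.44 × 7.211 = 3.173.
z_β = 3.173 − 2.326 = 0.847.
Power = Φ(0.847) = 0.801.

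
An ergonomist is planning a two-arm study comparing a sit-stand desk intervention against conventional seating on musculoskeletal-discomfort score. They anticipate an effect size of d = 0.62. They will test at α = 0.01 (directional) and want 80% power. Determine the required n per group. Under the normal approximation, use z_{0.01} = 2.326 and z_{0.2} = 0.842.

n = 53 per group

For two independent groups with equal n: n = 2·((z_{α} + z_β) / d)².
z_{α} + z_β = 2.326 + 0.842 = 3.168.
n = 2 × (3.168 / 0.62)² = 2 × 5.110² = 2 × 26.11 = 52.2.
Round up to the next whole participant.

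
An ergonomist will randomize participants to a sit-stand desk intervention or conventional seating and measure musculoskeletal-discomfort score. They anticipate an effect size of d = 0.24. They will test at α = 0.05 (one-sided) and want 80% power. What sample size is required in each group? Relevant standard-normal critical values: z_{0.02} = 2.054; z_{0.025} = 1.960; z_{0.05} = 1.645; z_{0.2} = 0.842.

For two independent groups with equal n: n = 2·((z_{α} + z_β) / d)².
z_{α} + z_β = 1.645 + 0.842 = 2.487.
n = 2 × (2.487 / 0.24)² = 2 × 10.363² = 2 × 107.38 = 214.8.
Round up to the next whole participant.

n = 215 per group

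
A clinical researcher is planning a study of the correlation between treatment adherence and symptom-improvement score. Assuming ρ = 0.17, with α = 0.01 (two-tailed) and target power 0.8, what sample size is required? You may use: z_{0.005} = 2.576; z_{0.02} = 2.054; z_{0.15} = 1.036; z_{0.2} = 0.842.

n = 400

Fisher's z: C = ½·ln((1+r)/(1−r)) = ½·ln(1.4096) = 0.1717.
n = ((z_{α/2} + z_β)/C)² + 3.
(2.576 + 0.842) / 0.1717 = 3.418 / 0.1717 = 19.907.
n = 19.907² + 3 = 396.28 + 3 = 399.3.
Round up.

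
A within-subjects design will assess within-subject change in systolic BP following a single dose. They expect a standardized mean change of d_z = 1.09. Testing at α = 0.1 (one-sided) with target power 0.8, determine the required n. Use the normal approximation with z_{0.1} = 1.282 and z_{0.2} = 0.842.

n = 4 pairs

For a paired (one-sample on differences) test: n = ((z_{α} + z_β) / d)².
z_{α} + z_β = 1.282 + 0.842 = 2.124.
n = (2.124 / 1.09)² = 1.949² = 3.80.
Round up.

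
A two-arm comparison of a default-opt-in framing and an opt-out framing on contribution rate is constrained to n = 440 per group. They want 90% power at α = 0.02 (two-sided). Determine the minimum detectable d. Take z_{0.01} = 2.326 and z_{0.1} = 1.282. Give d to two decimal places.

For two independent groups of n = 440 each: d_min = (z_{α/2} + z_β)·√(2/n).
z-sum = 2.326 + 1.282 = 3.608.
d_min = 3.608 × √(2/440) = 3.608 × 0.0674 = 0.243.

d_min ≈ 0.24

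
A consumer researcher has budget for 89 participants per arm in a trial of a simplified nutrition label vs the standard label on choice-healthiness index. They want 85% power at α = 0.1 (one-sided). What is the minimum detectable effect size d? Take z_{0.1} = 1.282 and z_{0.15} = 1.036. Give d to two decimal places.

d_min ≈ 0.35

For two independent groups of n = 89 each: d_min = (z_{α} + z_β)·√(2/n).
z-sum = 1.282 + 1.036 = 2.318.
d_min = 2.318 × √(2/89) = 2.318 × 0.1499 = 0.347.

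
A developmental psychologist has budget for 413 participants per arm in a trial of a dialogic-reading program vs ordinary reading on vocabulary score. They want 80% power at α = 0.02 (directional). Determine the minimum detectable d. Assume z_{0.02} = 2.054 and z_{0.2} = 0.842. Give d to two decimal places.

d_min ≈ 0.20

For two independent groups of n = 413 each: d_min = (z_{α} + z_β)·√(2/n).
z-sum = 2.054 + 0.842 = 2.896.
d_min = 2.896 × √(2/413) = 2.896 × 0.0696 = 0.202.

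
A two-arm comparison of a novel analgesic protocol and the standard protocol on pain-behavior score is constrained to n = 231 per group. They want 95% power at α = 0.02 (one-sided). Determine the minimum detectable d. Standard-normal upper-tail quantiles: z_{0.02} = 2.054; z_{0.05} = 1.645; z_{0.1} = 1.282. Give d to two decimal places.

d_min ≈ 0.34

For two independent groups of n = 231 each: d_min = (z_{α} + z_β)·√(2/n).
z-sum = 2.054 + 1.645 = 3.699.
d_min = 3.699 × √(2/231) = 3.699 × 0.0930 = 0.344.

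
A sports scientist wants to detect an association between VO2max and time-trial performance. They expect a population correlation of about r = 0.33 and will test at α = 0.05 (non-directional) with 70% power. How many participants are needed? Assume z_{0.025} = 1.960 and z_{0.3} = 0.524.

Fisher's z: C = ½·ln((1+r)/(1−r)) = ½·ln(1.9851) = 0.3428.
n = ((z_{α/2} + z_β)/C)² + 3.
(1.960 + 0.524) / 0.3428 = 2.484 / 0.3428 = 7.246.
n = 7.246² + 3 = 52.51 + 3 = 55.5.
Round up.

n = 56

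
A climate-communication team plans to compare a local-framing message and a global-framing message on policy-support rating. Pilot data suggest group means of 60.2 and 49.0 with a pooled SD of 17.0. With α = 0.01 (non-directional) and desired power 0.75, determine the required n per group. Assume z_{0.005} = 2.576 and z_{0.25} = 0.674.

Cohen's d = |M₁ − M₂| / SD_pooled = |60.2 − 49.0| / 17.0 = 11.2 / 17.0 = 0.659.
For two independent groups with equal n: n = 2·((z_{α/2} + z_β) / d)².
z_{α/2} + z_β = 2.576 + 0.674 = 3.250.
n = 2 × (3.250 / 0.659)² = 2 × 4.932² = 2 × 24.32 = 48.6.
Round up to the next whole participant.

n = 49 per group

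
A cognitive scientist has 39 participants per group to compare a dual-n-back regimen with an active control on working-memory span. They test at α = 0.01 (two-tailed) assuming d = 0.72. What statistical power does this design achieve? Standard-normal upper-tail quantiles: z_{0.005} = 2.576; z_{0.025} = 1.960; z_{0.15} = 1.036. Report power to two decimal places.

power ≈ 0.73

For two equal groups, power = Φ(d·√(n/2) − z_{α/2}).
d·√(n/2) = 0.72 × √(39/2) = 0.72 × 4.416 = 3.179.
z_β = 3.179 − 2.576 = 0.603.
Power = Φ(0.603) = 0.727.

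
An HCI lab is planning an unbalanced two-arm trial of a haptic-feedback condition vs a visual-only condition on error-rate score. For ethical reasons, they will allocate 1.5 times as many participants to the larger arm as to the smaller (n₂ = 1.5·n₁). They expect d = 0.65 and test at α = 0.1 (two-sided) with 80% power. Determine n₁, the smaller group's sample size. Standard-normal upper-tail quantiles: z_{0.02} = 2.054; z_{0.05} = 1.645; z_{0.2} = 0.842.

n₁ = 25

With allocation ratio k = n₂/n₁ = 1.5, Var(x̄₁−x̄₂) = σ²(1/n₁ + 1/(k·n₁)) = σ²·(k+1)/(k·n₁).
So n₁ = (1 + 1/k)·((z_{α/2} + z_β)/d)² = 1.667 × (2.487/0.65)².
n₁ = 1.667 × 14.64 = 24.4.
Round up: n₁ = 25, giving n₂ = ⌈1.5 × 25⌉ = ⌈37.5⌉ = 38.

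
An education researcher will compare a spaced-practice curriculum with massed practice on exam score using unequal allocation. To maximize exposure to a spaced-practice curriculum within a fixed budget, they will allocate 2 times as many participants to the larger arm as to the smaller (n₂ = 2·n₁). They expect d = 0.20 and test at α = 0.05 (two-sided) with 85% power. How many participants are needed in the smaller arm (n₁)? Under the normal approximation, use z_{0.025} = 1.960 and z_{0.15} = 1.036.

With allocation ratio k = n₂/n₁ = 2, Var(x̄₁−x̄₂) = σ²(1/n₁ + 1/(k·n₁)) = σ²·(k+1)/(k·n₁).
So n₁ = (1 + 1/k)·((z_{α/2} + z_β)/d)² = 1.500 × (2.996/0.20)².
n₁ = 1.500 × 224.40 = 336.6.
Round up: n₁ = 337, giving n₂ = 2 × 337 = 674.

n₁ = 337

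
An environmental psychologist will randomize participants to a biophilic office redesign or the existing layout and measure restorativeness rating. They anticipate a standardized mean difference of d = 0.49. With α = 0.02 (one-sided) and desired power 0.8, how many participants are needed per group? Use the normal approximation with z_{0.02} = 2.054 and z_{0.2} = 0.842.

n = 70 per group

For two independent groups with equal n: n = 2·((z_{α} + z_β) / d)².
z_{α} + z_β = 2.054 + 0.842 = 2.896.
n = 2 × (2.896 / 0.49)² = 2 × 5.910² = 2 × 34.93 = 69.9.
Round up to the next whole participant.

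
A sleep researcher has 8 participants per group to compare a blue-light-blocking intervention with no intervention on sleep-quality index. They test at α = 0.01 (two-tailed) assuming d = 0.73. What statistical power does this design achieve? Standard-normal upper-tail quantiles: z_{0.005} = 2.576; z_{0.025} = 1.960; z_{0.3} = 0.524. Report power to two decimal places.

For two equal groups, power = Φ(d·√(n/2) − z_{α/2}).
d·√(n/2) = 0.73 × √(8/2) = 0.73 × 2.000 = 1.460.
z_β = 1.460 − 2.576 = -1.116.
Power = Φ(-1.116) = 0.132.

power ≈ 0.13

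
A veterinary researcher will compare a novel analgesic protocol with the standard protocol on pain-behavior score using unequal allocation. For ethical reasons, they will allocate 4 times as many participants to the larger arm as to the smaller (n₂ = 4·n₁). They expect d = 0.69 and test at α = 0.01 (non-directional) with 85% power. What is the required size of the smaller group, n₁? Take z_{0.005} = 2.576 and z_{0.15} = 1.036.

n₁ = 35

With allocation ratio k = n₂/n₁ = 4, Var(x̄₁−x̄₂) = σ²(1/n₁ + 1/(k·n₁)) = σ²·(k+1)/(k·n₁).
So n₁ = (1 + 1/k)·((z_{α/2} + z_β)/d)² = 1.250 × (3.612/0.69)².
n₁ = 1.250 × 27.40 = 34.3.
Round up: n₁ = 35, giving n₂ = 4 × 35 = 140.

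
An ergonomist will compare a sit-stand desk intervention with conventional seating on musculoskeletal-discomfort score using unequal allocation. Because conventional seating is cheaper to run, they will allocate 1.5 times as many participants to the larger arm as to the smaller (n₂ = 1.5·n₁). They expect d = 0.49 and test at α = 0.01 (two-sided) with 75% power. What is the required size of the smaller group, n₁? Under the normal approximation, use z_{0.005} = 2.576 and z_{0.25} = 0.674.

n₁ = 74

With allocation ratio k = n₂/n₁ = 1.5, Var(x̄₁−x̄₂) = σ²(1/n₁ + 1/(k·n₁)) = σ²·(k+1)/(k·n₁).
So n₁ = (1 + 1/k)·((z_{α/2} + z_β)/d)² = 1.667 × (3.250/0.49)².
n₁ = 1.667 × 43.99 = 73.3.
Round up: n₁ = 74, giving n₂ = 1.5 × 74 = 111.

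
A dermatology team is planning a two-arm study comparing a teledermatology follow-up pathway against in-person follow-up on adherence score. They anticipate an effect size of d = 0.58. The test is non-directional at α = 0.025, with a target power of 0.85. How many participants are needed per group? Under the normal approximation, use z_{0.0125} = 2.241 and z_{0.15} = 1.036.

For two independent groups with equal n: n = 2·((z_{α/2} + z_β) / d)².
z_{α/2} + z_β = 2.241 + 1.036 = 3.277.
n = 2 × (3.277 / 0.58)² = 2 × 5.650² = 2 × 31.92 = 63.8.
Round up to the next whole participant.

n = 64 per group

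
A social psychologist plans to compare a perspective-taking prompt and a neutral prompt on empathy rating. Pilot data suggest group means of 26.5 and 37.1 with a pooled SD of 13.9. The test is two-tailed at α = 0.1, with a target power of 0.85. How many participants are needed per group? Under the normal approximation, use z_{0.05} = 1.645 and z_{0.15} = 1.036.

Cohen's d = |M₁ − M₂| / SD_pooled = |26.5 − 37.1| / 13.9 = 10.6 / 13.9 = 0.763.
For two independent groups with equal n: n = 2·((z_{α/2} + z_β) / d)².
z_{α/2} + z_β = 1.645 + 1.036 = 2.681.
n = 2 × (2.681 / 0.763)² = 2 × 3.514² = 2 × 12.35 = 24.7.
Round up to the next whole participant.

n = 25 per group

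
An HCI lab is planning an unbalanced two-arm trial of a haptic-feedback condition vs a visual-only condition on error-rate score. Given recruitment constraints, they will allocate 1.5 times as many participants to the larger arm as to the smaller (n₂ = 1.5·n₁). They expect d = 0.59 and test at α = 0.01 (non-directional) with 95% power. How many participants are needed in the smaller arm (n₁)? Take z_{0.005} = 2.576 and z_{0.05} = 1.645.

n₁ = 86

With allocation ratio k = n₂/n₁ = 1.5, Var(x̄₁−x̄₂) = σ²(1/n₁ + 1/(k·n₁)) = σ²·(k+1)/(k·n₁).
So n₁ = (1 + 1/k)·((z_{α/2} + z_β)/d)² = 1.667 × (4.221/0.59)².
n₁ = 1.667 × 51.18 = 85.3.
Round up: n₁ = 86, giving n₂ = 1.5 × 86 = 129.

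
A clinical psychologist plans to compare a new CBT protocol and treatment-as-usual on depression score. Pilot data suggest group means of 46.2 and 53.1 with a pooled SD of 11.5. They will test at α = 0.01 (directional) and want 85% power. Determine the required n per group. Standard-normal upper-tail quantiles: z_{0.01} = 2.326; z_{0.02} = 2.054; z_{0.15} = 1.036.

n = 63 per group

Cohen's d = |M₁ − M₂| / SD_pooled = |46.2 − 53.1| / 11.5 = 6.9 / 11.5 = 0.600.
For two independent groups with equal n: n = 2·((z_{α} + z_β) / d)².
z_{α} + z_β = 2.326 + 1.036 = 3.362.
n = 2 × (3.362 / 0.600)² = 2 × 5.603² = 2 × 31.40 = 62.8.
Round up to the next whole participant.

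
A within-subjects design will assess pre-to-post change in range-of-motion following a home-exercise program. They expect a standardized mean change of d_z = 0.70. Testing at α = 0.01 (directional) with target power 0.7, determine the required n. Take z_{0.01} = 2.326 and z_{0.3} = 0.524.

For a paired (one-sample on differences) test: n = ((z_{α} + z_β) / d)².
z_{α} + z_β = 2.326 + 0.524 = 2.850.
n = (2.850 / 0.70)² = 4.071² = 16.58.
Round up.

n = 17 pairs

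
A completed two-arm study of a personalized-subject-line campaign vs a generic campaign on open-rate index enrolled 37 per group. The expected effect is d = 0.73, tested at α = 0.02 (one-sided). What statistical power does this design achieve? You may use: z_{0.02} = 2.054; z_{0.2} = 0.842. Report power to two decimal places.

power ≈ 0.86

For two equal groups, power = Φ(d·√(n/2) − z_{α}).
d·√(n/2) = 0.73 × √(37/2) = 0.73 × 4.301 = 3.140.
z_β = 3.140 − 2.054 = 1.086.
Power = Φ(1.086) = 0.861.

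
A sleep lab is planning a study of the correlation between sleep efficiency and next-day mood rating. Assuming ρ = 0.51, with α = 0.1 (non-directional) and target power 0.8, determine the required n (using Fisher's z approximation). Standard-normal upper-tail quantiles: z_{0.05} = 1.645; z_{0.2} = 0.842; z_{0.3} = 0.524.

n = 23

Fisher's z: C = ½·ln((1+r)/(1−r)) = ½·ln(3.0816) = 0.5627.
n = ((z_{α/2} + z_β)/C)² + 3.
(1.645 + 0.842) / 0.5627 = 2.487 / 0.5627 = 4.420.
n = 4.420² + 3 = 19.53 + 3 = 22.5.
Round up.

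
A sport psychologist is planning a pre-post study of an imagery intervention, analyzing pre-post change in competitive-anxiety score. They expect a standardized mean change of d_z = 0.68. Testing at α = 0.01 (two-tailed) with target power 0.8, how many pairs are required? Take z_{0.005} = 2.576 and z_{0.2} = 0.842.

n = 26 pairs

For a paired (one-sample on differences) test: n = ((z_{α/2} + z_β) / d)².
z_{α/2} + z_β = 2.576 + 0.842 = 3.418.
n = (3.418 / 0.68)² = 5.026² = 25.27.
Round up.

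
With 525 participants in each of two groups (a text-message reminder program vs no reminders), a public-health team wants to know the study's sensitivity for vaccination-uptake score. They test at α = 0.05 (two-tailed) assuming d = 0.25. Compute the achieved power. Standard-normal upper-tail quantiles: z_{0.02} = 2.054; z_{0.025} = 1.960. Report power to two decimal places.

power ≈ 0.98

For two equal groups, power = Φ(d·√(n/2) − z_{α/2}).
d·√(n/2) = 0.25 × √(525/2) = 0.25 × 16.202 = 4.050.
z_β = 4.050 − 1.960 = 2.090.
Power = Φ(2.090) = 0.982.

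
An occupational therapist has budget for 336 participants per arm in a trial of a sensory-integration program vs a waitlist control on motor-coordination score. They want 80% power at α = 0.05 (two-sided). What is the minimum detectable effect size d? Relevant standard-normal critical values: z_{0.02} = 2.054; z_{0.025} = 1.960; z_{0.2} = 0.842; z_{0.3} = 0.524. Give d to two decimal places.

For two independent groups of n = 336 each: d_min = (z_{α/2} + z_β)·√(2/n).
z-sum = 1.960 + 0.842 = 2.802.
d_min = 2.802 × √(2/336) = 2.802 × 0.0772 = 0.216.

d_min ≈ 0.22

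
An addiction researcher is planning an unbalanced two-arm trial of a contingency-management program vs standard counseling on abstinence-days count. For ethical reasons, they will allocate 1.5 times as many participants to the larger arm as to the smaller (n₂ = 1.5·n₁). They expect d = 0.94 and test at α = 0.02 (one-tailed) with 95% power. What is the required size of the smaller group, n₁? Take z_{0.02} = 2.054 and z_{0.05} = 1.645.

With allocation ratio k = n₂/n₁ = 1.5, Var(x̄₁−x̄₂) = σ²(1/n₁ + 1/(k·n₁)) = σ²·(k+1)/(k·n₁).
So n₁ = (1 + 1/k)·((z_{α} + z_β)/d)² = 1.667 × (3.699/0.94)².
n₁ = 1.667 × 15.49 = 25.8.
Round up: n₁ = 26, giving n₂ = 1.5 × 26 = 39.

n₁ = 26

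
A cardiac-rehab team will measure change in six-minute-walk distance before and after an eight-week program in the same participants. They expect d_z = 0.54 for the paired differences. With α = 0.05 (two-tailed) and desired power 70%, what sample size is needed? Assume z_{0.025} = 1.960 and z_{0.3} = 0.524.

For a paired (one-sample on differences) test: n = ((z_{α/2} + z_β) / d)².
z_{α/2} + z_β = 1.960 + 0.524 = 2.484.
n = (2.484 / 0.54)² = 4.600² = 21.16.
Round up.

n = 22 pairs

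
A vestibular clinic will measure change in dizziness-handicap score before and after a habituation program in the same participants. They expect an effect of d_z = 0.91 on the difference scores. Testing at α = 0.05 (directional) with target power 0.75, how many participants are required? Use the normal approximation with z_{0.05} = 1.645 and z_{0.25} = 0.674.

n = 7 pairs

For a paired (one-sample on differences) test: n = ((z_{α} + z_β) / d)².
z_{α} + z_β = 1.645 + 0.674 = 2.319.
n = (2.319 / 0.91)² = 2.548² = 6.49.
Round up.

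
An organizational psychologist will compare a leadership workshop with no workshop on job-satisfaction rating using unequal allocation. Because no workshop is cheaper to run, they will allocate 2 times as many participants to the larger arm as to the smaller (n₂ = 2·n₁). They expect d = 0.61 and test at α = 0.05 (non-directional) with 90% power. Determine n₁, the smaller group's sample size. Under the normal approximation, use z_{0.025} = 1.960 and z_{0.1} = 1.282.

n₁ = 43

With allocation ratio k = n₂/n₁ = 2, Var(x̄₁−x̄₂) = σ²(1/n₁ + 1/(k·n₁)) = σ²·(k+1)/(k·n₁).
So n₁ = (1 + 1/k)·((z_{α/2} + z_β)/d)² = 1.500 × (3.242/0.61)².
n₁ = 1.500 × 28.25 = 42.4.
Round up: n₁ = 43, giving n₂ = 2 × 43 = 86.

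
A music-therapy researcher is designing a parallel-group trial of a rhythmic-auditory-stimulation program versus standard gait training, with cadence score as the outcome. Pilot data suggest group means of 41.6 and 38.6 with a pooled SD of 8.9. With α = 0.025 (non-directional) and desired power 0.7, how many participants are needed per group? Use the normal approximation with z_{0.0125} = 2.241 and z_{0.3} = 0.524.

Cohen's d = |M₁ − M₂| / SD_pooled = |41.6 − 38.6| / 8.9 = 3.0 / 8.9 = 0.337.
For two independent groups with equal n: n = 2·((z_{α/2} + z_β) / d)².
z_{α/2} + z_β = 2.241 + 0.524 = 2.765.
n = 2 × (2.765 / 0.337)² = 2 × 8.205² = 2 × 67.32 = 134.6.
Round up to the next whole participant.

n = 135 per group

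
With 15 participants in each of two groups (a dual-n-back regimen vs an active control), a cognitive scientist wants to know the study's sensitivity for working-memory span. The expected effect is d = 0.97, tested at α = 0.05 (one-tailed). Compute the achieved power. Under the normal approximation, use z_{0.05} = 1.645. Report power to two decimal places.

power ≈ 0.84

For two equal groups, power = Φ(d·√(n/2) − z_{α}).
d·√(n/2) = 0.97 × √(15/2) = 0.97 × 2.739 = 2.656.
z_β = 2.656 − 1.645 = 1.011.
Power = Φ(1.011) = 0.844.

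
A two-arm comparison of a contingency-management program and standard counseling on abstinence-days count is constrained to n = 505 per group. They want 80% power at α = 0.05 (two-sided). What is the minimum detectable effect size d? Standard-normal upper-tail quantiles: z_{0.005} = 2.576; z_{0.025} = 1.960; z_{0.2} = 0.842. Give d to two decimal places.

For two independent groups of n = 505 each: d_min = (z_{α/2} + z_β)·√(2/n).
z-sum = 1.960 + 0.842 = 2.802.
d_min = 2.802 × √(2/505) = 2.802 × 0.0629 = 0.176.

d_min ≈ 0.18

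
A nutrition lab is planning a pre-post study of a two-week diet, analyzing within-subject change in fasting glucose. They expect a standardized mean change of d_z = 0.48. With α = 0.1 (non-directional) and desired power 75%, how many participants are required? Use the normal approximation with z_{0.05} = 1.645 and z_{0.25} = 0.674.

For a paired (one-sample on differences) test: n = ((z_{α/2} + z_β) / d)².
z_{α/2} + z_β = 1.645 + 0.674 = 2.319.
n = (2.319 / 0.48)² = 4.831² = 23.34.
Round up.

n = 24 pairs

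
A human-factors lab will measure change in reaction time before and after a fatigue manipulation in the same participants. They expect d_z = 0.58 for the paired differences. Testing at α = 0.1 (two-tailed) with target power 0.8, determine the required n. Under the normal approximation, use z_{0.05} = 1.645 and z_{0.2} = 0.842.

For a paired (one-sample on differences) test: n = ((z_{α/2} + z_β) / d)².
z_{α/2} + z_β = 1.645 + 0.842 = 2.487.
n = (2.487 / 0.58)² = 4.288² = 18.39.
Round up.

n = 19 pairs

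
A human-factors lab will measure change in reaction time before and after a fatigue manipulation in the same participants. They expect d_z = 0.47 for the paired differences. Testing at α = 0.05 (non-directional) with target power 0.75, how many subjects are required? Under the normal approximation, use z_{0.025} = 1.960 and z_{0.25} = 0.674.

n = 32 pairs

For a paired (one-sample on differences) test: n = ((z_{α/2} + z_β) / d)².
z_{α/2} + z_β = 1.960 + 0.674 = 2.634.
n = (2.634 / 0.47)² = 5.604² = 31.41.
Round up.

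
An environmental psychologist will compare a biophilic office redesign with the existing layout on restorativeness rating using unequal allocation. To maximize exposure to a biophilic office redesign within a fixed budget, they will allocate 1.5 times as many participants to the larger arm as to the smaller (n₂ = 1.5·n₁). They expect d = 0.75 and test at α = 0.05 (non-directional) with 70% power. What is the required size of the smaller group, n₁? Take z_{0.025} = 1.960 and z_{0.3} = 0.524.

With allocation ratio k = n₂/n₁ = 1.5, Var(x̄₁−x̄₂) = σ²(1/n₁ + 1/(k·n₁)) = σ²·(k+1)/(k·n₁).
So n₁ = (1 + 1/k)·((z_{α/2} + z_β)/d)² = 1.667 × (2.484/0.75)².
n₁ = 1.667 × 10.97 = 18.3.
Round up: n₁ = 19, giving n₂ = ⌈1.5 × 19⌉ = ⌈28.5⌉ = 29.

n₁ = 19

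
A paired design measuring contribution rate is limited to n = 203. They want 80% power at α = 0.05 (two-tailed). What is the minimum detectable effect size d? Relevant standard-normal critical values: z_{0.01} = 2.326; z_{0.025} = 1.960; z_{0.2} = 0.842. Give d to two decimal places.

For a single sample (or paired design) of n = 203: d_min = (z_{α/2} + z_β)/√n.
z-sum = 1.960 + 0.842 = 2.802.
d_min = 2.802 / √203 = 2.802 / 14.248 = 0.197.

d_min ≈ 0.20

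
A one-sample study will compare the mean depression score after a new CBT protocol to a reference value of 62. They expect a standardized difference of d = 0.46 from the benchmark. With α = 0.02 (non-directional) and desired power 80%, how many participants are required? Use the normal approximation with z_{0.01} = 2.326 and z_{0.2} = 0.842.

For a one-sample test: n = ((z_{α/2} + z_β) / d)².
z_{α/2} + z_β = 2.326 + 0.842 = 3.168.
n = (3.168 / 0.46)² = 6.887² = 47.43.
Round up.

n = 48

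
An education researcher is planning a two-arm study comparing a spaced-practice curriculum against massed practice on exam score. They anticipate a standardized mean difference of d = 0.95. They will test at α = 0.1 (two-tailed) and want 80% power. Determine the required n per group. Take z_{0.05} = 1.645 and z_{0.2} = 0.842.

n = 14 per group

For two independent groups with equal n: n = 2·((z_{α/2} + z_β) / d)².
z_{α/2} + z_β = 1.645 + 0.842 = 2.487.
n = 2 × (2.487 / 0.95)² = 2 × 2.618² = 2 × 6.85 = 13.7.
Round up to the next whole participant.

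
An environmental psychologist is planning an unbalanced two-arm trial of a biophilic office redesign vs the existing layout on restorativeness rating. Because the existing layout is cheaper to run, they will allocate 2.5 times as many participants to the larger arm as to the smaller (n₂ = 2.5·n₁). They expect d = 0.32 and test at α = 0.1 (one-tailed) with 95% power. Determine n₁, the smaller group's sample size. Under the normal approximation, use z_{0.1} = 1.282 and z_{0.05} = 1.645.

With allocation ratio k = n₂/n₁ = 2.5, Var(x̄₁−x̄₂) = σ²(1/n₁ + 1/(k·n₁)) = σ²·(k+1)/(k·n₁).
So n₁ = (1 + 1/k)·((z_{α} + z_β)/d)² = 1.400 × (2.927/0.32)².
n₁ = 1.400 × 83.67 = 117.1.
Round up: n₁ = 118, giving n₂ = 2.5 × 118 = 295.

n₁ = 118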